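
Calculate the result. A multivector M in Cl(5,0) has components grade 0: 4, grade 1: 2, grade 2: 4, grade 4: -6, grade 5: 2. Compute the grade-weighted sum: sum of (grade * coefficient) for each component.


Grade-weighted sum = sum of grade_k * coefficient_k
0*4 = 0
1*2 = 2
2*4 = 8
4*(-6) = -24
5*2 = 10
Total = 0 + 2 + 8 + (-24) + 10 = -4


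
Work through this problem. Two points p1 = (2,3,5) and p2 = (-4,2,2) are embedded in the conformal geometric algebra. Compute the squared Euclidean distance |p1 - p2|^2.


p1 - p2 = (6, 1, 3)
|p1 - p2|^2 = 6^2 + 1^2 + 3^2
= 36 + 1 + 9
= 46


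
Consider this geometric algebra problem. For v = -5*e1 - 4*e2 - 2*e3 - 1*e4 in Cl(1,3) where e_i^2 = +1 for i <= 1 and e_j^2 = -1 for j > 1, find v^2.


v^2 = sum of c_i^2 * e_i^2
Positive signature terms (e_i^2 = +1): (-5)^2 = 25
Negative signature terms (e_j^2 = -1): (-4)^2 + (-2)^2 + (-1)^2 = 21
v^2 = 25 - 21 = 4


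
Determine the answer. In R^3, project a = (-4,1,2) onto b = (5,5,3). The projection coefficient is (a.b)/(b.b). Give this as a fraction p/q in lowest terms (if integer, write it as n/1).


Projection coefficient = (a . b) / (b . b)
a . b = (-4)*5 + 1*5 + 2*3
= -20 + 5 + 6 = -9
b . b = 5^2 + 5^2 + 3^2
= 25 + 25 + 9 = 59
Coefficient = -9/59
In lowest terms: -9/59


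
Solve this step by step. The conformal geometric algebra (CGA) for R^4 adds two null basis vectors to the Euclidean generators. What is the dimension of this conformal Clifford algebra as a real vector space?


The conformal model of R^4 uses Cl(5,1): the 4 Euclidean generators plus two extra orthogonal generators e+ (e+^2 = +1) and e- (e-^2 = -1), from which the null vectors e0, einf are built.
Number of generators m = 4 + 2 = 6.
dim Cl(p,q) = 2^m = 2^6 = 64


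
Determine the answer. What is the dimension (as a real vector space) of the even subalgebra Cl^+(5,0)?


Even subalgebra dimension = 2^(n-1)
n = 5 + 0 = 5
2^(5 - 1) = 2^4 = 16
Verification: sum of C(5,k) for even k = 1 + 10 + 5 = 16
Result = 16


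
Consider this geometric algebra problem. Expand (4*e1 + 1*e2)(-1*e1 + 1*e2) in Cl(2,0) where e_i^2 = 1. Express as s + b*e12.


Expand: (4*e1 + 1*e2)(-1*e1 + 1*e2)
= 4*(-1)*e1e1 + 4*1*e1e2 + 1*(-1)*e2e1 + 1*1*e2e2
Using e1^2 = e2^2 = 1, e2e1 = -e1e2:
Scalar part s = 4*(-1) + 1*1 = -4 + 1 = -3
Bivector part b = 4*1 - 1*(-1) = 4 - (-1) = 5
uv = -3 + 5*e12


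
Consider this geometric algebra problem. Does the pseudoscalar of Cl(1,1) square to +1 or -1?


The pseudoscalar I = e1...e_n (product of all n generators) of Cl(p,q) satisfies I^2 = (-1)^(q + n(n-1)/2).
p = 1, q = 1, n = p + q = 2
n(n-1)/2 = 2 * 1 / 2 = 1
Exponent = q + n(n-1)/2 = 1 + 1 = 2
I^2 = (-1)^2 = +1


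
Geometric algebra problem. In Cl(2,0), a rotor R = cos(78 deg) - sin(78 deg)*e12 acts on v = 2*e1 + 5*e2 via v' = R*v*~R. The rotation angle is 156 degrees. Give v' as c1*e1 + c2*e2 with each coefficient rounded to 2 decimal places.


Rotor R = cos(78deg) - sin(78deg)*e12
Rotation angle theta = 2 * 78 = 156 degrees
v' = R*v*~R rotates v by theta.
cos(156deg) = -0.9135, sin(156deg) = 0.4067
v'_1 = 2*cos(156deg) - 5*sin(156deg)
= 2*(-0.9135) - 5*0.4067
= -3.86
v'_2 = 2*sin(156deg) + 5*cos(156deg)
= 2*0.4067 + 5*(-0.9135)
= -3.75
v' = -3.86*e1 - 3.75*e2


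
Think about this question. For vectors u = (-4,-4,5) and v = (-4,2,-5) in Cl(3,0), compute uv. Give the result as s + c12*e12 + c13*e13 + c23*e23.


In Cl(3,0): e_i^2 = 1, e_ie_j = -e_je_i for i != j.
Scalar part = u . v = (-4)*(-4) + (-4)*2 + 5*(-5)
= 16 + (-8) + (-25) = -17
e12 coeff = (-4)*2 - (-4)*(-4) = -8 - 16 = -24
e13 coeff = (-4)*(-5) - 5*(-4) = 20 - (-20) = 40
e23 coeff = (-4)*(-5) - 5*2 = 20 - 10 = 10
uv = -17 - 24*e12 + 40*e13 + 10*e23


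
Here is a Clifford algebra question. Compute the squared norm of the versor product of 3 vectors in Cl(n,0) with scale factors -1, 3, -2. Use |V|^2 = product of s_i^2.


Each vector v_i has |v_i|^2 = s_i^2
Squared scales: (-1)^2 = 1, 3^2 = 9, (-2)^2 = 4
|V|^2 = 1 * 9 * 4
= 36


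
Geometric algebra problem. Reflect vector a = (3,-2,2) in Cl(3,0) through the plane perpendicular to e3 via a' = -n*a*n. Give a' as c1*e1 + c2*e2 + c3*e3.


Reflection formula: a' = -n*a*n, with n = e3 (unit vector, n^2 = 1).
For reflection through hyperplane perp to e3:
The component along e3 flips sign, others stay.
a = (3, -2, 2)
a' = (3, -2, -2)
a' = 3*e1 - 2*e2 - 2*e3


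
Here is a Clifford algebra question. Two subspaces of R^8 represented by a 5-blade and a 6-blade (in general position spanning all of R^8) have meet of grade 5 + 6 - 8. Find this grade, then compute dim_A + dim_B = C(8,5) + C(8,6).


Meet grade = grade(A) + grade(B) - n
= 5 + 6 - 8 = 3
C(8,5) = 56
C(8,6) = 28
dim_A + dim_B = 56 + 28 = 84


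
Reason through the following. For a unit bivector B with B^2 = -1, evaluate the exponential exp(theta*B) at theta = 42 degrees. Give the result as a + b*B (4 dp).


For a unit bivector B with B^2 = -1, the exponential series gives
e^(theta*B) = cos(theta) + sin(theta)*B (the GA analogue of Euler's formula).
theta = 42 degrees = 0.733038 rad
cos(42 deg) = 0.7431
sin(42 deg) = 0.6691
exp(theta*B) = 0.7431 + 0.6691*B


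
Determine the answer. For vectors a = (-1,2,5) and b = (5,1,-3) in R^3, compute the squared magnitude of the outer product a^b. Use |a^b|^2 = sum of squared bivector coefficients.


a wedge b = (a1*b2 - a2*b1)*e12 + (a1*b3 - a3*b1)*e13 + (a2*b3 - a3*b2)*e23
e12 coeff: (-1)*1 - 2*5 = -1 - 10 = -11
e13 coeff: (-1)*(-3) - 5*5 = 3 - 25 = -22
e23 coeff: 2*(-3) - 5*1 = -6 - 5 = -11
|a wedge b|^2 = (-11)^2 + (-22)^2 + (-11)^2
= 121 + 484 + 121
= 726


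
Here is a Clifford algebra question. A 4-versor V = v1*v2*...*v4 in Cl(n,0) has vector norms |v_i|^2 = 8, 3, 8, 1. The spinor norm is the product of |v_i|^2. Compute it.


Spinor norm N(V) = |v1|^2 * |v2|^2 * ... * |v4|^2
= 8 * 3 * 8 * 1
Running product: 8, 24, 192, 192
N(V) = 192


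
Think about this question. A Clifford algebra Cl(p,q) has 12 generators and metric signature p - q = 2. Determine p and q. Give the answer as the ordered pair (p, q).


We need p + q = 12 and p - q = 2.
Adding: 2p = 12 + 2 = 14, so p = 7.
Then q = 12 - 7 = 5.
(p, q) = (7, 5)


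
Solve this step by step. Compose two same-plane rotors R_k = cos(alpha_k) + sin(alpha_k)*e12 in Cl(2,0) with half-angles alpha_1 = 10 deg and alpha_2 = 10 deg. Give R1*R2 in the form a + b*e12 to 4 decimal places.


Same-plane rotors commute and their half-angles add:
R1*R2 = cos(a1 + a2) + sin(a1 + a2)*e12.
a1 + a2 = 10 + 10 = 20 deg
cos(20 deg) = 0.9397
sin(20 deg) = 0.3420
R1*R2 = 0.9397 + 0.3420*e12


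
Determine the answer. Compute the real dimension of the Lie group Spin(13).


Spin(n) double-covers SO(n); both have Lie algebra so(n) of dimension n(n-1)/2.
n = 13
n(n-1) = 13 * 12 = 156
dim Spin(13) = 156/2 = 78


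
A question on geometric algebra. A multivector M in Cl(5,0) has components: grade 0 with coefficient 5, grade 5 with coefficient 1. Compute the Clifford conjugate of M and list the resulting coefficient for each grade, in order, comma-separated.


Clifford conjugate sign for grade k: (-1)^(k(k+1)/2)
Grade 0: (-1)^(0*1/2) = (-1)^0 = 1, coeff 5 -> 5
Grade 5: (-1)^(5*6/2) = (-1)^15 = -1, coeff 1 -> -1
Conjugated coefficients: 5, -1


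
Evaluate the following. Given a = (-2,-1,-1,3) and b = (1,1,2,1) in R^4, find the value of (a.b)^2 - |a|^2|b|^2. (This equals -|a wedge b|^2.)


a . b = (-2)*1 + (-1)*1 + (-1)*2 + 3*1
= -2 + (-1) + (-2) + 3 = -2
|a|^2 = (-2)^2 + (-1)^2 + (-1)^2 + 3^2 = 15
|b|^2 = 1^2 + 1^2 + 2^2 + 1^2 = 7
(a.b)^2 = (-2)^2 = 4
|a|^2 * |b|^2 = 15 * 7 = 105
Result = 4 - 105 = -101


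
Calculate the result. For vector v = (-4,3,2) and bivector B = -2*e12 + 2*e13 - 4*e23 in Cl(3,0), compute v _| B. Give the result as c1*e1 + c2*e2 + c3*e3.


Left contraction v _| B = <vB>_1 (grade-1 part of the geometric product vB).
Using e1_|e12 = e2, e2_|e12 = -e1, e1_|e13 = e3, e3_|e13 = -e1, e2_|e23 = e3, e3_|e23 = -e2:
e1 coeff: -v2*b12 - v3*b13 = -(3)*(-2) - (2)*(2) = 2
e2 coeff: v1*b12 - v3*b23 = (-4)*(-2) - (2)*(-4) = 16
e3 coeff: v1*b13 + v2*b23 = (-4)*(2) + (3)*(-4) = -20
v _| B = 2*e1 + 16*e2 - 20*e3


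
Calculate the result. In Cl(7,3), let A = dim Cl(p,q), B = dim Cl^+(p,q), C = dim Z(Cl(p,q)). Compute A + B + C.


n = 7 + 3 = 10
Total dim = 2^10 = 1024
Even subalgebra dim = 2^9 = 512
n is even, so center dim = 1
Sum = 1024 + 512 + 1 = 1537


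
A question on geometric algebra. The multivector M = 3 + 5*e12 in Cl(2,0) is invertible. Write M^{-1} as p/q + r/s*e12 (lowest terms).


M = 3 + 5*e12, where e12^2 = -1.
Since M commutes with its reverse ~M = a - b*e12, M * ~M = a^2 - b^2*e12^2 = a^2 + b^2.
So M^{-1} = ~M / (a^2 + b^2) = (a - b*e12)/(a^2 + b^2).
a^2 + b^2 = 9 + 25 = 34
Scalar part = 3/34 = 3/34
Bivector coeff = -5/34 = -5/34
M^{-1} = 3/34 - 5/34*e12


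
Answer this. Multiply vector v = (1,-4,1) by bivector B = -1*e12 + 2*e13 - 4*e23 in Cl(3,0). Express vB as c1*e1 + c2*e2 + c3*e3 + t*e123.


vB has grade-1 (vector) and grade-3 (trivector) parts: vB = (v _| B) + (v ^ B).
Vector part <vB>_1:
  e1: -v2*b12 - v3*b13 = -(-4)*(-1) - (1)*(2) = -6
  e2: v1*b12 - v3*b23 = (1)*(-1) - (1)*(-4) = 3
  e3: v1*b13 + v2*b23 = (1)*(2) + (-4)*(-4) = 18
Trivector part <vB>_3:
  e123: v1*b23 - v2*b13 + v3*b12 = (1)*(-4) - (-4)*(2) + (1)*(-1) = 3
vB = -6*e1 + 3*e2 + 18*e3 + 3*e123


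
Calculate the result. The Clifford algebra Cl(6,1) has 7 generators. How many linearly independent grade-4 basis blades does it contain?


Number of grade-k basis blades in Cl(p,q) with n = p + q is C(n, k).
n = 6 + 1 = 7
C(7, 4) = 7! / (4! * 3!)
= 5040 / (24 * 6)
= 35


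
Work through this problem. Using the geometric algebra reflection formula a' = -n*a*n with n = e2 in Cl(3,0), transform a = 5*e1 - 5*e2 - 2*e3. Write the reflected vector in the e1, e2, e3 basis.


Reflection formula: a' = -n*a*n, with n = e2 (unit vector, n^2 = 1).
For reflection through hyperplane perp to e2:
The component along e2 flips sign, others stay.
a = (5, -5, -2)
a' = (5, 5, -2)
a' = 5*e1 + 5*e2 - 2*e3


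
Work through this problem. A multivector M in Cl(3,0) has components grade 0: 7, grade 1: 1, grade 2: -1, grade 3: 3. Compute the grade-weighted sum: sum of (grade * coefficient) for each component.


Grade-weighted sum = sum of grade_k * coefficient_k
0*7 = 0
1*1 = 1
2*(-1) = -2
3*3 = 9
Total = 0 + 1 + (-2) + 9 = 8


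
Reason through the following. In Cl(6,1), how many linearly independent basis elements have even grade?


Even subalgebra dimension = 2^(n-1)
n = 6 + 1 = 7
2^(7 - 1) = 2^6 = 64
Verification: sum of C(7,k) for even k = 1 + 21 + 35 + 7 = 64
Result = 64


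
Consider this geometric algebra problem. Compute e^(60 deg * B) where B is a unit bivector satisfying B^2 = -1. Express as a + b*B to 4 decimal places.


For a unit bivector B with B^2 = -1, the exponential series gives
e^(theta*B) = cos(theta) + sin(theta)*B (the GA analogue of Euler's formula).
theta = 60 degrees = 1.047198 rad
cos(60 deg) = 0.5000
sin(60 deg) = 0.8660
exp(theta*B) = 0.5000 + 0.8660*B


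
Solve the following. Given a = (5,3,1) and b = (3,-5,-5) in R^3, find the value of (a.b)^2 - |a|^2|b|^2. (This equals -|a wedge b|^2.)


a . b = 5*3 + 3*(-5) + 1*(-5)
= 15 + (-15) + (-5) = -5
|a|^2 = 5^2 + 3^2 + 1^2 = 35
|b|^2 = 3^2 + (-5)^2 + (-5)^2 = 59
(a.b)^2 = (-5)^2 = 25
|a|^2 * |b|^2 = 35 * 59 = 2065
Result = 25 - 2065 = -2040


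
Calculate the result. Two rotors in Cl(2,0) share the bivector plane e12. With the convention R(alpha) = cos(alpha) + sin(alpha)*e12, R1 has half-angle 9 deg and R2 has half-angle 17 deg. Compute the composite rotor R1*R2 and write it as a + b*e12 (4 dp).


Same-plane rotors commute and their half-angles add:
R1*R2 = cos(a1 + a2) + sin(a1 + a2)*e12.
a1 + a2 = 9 + 17 = 26 deg
cos(26 deg) = 0.8988
sin(26 deg) = 0.4384
R1*R2 = 0.8988 + 0.4384*e12


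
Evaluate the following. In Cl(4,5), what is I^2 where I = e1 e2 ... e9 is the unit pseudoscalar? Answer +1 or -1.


The pseudoscalar I = e1...e_n (product of all n generators) of Cl(p,q) satisfies I^2 = (-1)^(q + n(n-1)/2).
p = 4, q = 5, n = p + q = 9
n(n-1)/2 = 9 * 8 / 2 = 36
Exponent = q + n(n-1)/2 = 5 + 36 = 41
I^2 = (-1)^41 = -1


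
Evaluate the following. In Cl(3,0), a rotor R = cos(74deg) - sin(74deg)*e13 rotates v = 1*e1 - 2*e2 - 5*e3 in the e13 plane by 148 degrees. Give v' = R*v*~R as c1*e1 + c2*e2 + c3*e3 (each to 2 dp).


Rotor R = cos(74deg) - sin(74deg)*e13
Rotation angle theta = 2 * 74 = 148 degrees in the e13 plane (e1 -> e3).
The component perpendicular to the plane (e2) is invariant: v'_2 = v2 = -2.00
cos(148deg) = -0.8480, sin(148deg) = 0.5299
v'_1 = v1*cos(theta) - v3*sin(theta) = 1*(-0.8480) - (-5)*0.5299 = 1.80
v'_3 = v1*sin(theta) + v3*cos(theta) = 1*0.5299 + (-5)*(-0.8480) = 4.77
v' = 1.80*e1 - 2.00*e2 + 4.77*e3


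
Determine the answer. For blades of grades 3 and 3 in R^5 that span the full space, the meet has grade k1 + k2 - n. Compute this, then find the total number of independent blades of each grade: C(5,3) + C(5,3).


Meet grade = grade(A) + grade(B) - n
= 3 + 3 - 5 = 1
C(5,3) = 10
C(5,3) = 10
dim_A + dim_B = 10 + 10 = 20


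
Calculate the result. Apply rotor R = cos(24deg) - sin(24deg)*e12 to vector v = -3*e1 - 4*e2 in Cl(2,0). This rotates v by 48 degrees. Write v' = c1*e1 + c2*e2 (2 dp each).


Rotor R = cos(24deg) - sin(24deg)*e12
Rotation angle theta = 2 * 24 = 48 degrees
v' = R*v*~R rotates v by theta.
cos(48deg) = 0.6691, sin(48deg) = 0.7431
v'_1 = -3*cos(48deg) - (-4)*sin(48deg)
= -3*0.6691 - (-4)*0.7431
= 0.97
v'_2 = -3*sin(48deg) + (-4)*cos(48deg)
= -3*0.7431 + (-4)*0.6691
= -4.91
v' = 0.97*e1 - 4.91*e2


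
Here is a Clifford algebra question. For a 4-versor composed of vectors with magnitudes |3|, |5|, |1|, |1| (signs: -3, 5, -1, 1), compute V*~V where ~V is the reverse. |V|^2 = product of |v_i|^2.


Each vector v_i has |v_i|^2 = s_i^2
Squared scales: (-3)^2 = 9, 5^2 = 25, (-1)^2 = 1, 1^2 = 1
|V|^2 = 9 * 25 * 1 * 1
= 225


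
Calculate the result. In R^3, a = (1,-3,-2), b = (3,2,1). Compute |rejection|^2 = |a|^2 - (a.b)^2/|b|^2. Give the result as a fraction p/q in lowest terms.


|a|^2 = 1^2 + (-3)^2 + (-2)^2 = 14
|b|^2 = 3^2 + 2^2 + 1^2 = 14
a . b = 1*3 + (-3)*2 + (-2)*1 = -5
(a.b)^2 = (-5)^2 = 25
|rej|^2 = 14 - 25/14
= (196 - 25)/14
= 171/14
In lowest terms: 171/14


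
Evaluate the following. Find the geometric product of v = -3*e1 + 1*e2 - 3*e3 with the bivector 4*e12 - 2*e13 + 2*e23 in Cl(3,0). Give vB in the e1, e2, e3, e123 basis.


vB has grade-1 (vector) and grade-3 (trivector) parts: vB = (v _| B) + (v ^ B).
Vector part <vB>_1:
  e1: -v2*b12 - v3*b13 = -(1)*(4) - (-3)*(-2) = -10
  e2: v1*b12 - v3*b23 = (-3)*(4) - (-3)*(2) = -6
  e3: v1*b13 + v2*b23 = (-3)*(-2) + (1)*(2) = 8
Trivector part <vB>_3:
  e123: v1*b23 - v2*b13 + v3*b12 = (-3)*(2) - (1)*(-2) + (-3)*(4) = -16
vB = -10*e1 - 6*e2 + 8*e3 - 16*e123


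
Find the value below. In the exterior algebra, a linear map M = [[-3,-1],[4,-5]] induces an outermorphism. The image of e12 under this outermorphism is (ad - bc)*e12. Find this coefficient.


The outermorphism of a linear map f sends e1^e2 to f(e1)^f(e2).
f(e1) = -3*e1 + 4*e2
f(e2) = -1*e1 - 5*e2
f(e1) ^ f(e2) = (-3*e1 + 4*e2) ^ (-1*e1 - 5*e2)
= (-3)*(-5)*e12 + 4*(-1)*e21
= (15 - (-4))*e12
= 19*e12
Coefficient = 19


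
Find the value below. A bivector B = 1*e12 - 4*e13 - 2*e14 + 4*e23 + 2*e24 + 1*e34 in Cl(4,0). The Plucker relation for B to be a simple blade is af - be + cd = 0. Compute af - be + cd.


Plucker relation: af - be + cd
a*f = 1*1 = 1
b*e = (-4)*2 = -8
c*d = (-2)*4 = -8
af - be + cd = 1 - (-8) + (-8)
= 1


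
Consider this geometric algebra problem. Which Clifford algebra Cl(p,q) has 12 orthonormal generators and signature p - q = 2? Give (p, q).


We need p + q = 12 and p - q = 2.
Adding: 2p = 12 + 2 = 14, so p = 7.
Then q = 12 - 7 = 5.
(p, q) = (7, 5)


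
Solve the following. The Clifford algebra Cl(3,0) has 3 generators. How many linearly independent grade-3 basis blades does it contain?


Number of grade-k basis blades in Cl(p,q) with n = p + q is C(n, k).
n = 3 + 0 = 3
C(3, 3) = 3! / (3! * 0!)
= 6 / (6 * 1)
= 1


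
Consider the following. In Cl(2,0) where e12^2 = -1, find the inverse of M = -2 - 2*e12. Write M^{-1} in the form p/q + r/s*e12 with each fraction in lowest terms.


M = -2 - 2*e12, where e12^2 = -1.
Since M commutes with its reverse ~M = a - b*e12, M * ~M = a^2 - b^2*e12^2 = a^2 + b^2.
So M^{-1} = ~M / (a^2 + b^2) = (a - b*e12)/(a^2 + b^2).
a^2 + b^2 = 4 + 4 = 8
Scalar part = -2/8 = -1/4
Bivector coeff = 2/8 = 1/4
M^{-1} = -1/4 + 1/4*e12


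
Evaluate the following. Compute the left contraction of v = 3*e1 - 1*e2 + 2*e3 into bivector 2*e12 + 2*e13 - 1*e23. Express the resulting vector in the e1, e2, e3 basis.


Left contraction v _| B = <vB>_1 (grade-1 part of the geometric product vB).
Using e1_|e12 = e2, e2_|e12 = -e1, e1_|e13 = e3, e3_|e13 = -e1, e2_|e23 = e3, e3_|e23 = -e2:
e1 coeff: -v2*b12 - v3*b13 = -(-1)*(2) - (2)*(2) = -2
e2 coeff: v1*b12 - v3*b23 = (3)*(2) - (2)*(-1) = 8
e3 coeff: v1*b13 + v2*b23 = (3)*(2) + (-1)*(-1) = 7
v _| B = -2*e1 + 8*e2 + 7*e3


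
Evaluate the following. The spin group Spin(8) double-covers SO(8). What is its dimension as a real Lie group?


Spin(n) double-covers SO(n); both have Lie algebra so(n) of dimension n(n-1)/2.
n = 8
n(n-1) = 8 * 7 = 56
dim Spin(8) = 56/2 = 28


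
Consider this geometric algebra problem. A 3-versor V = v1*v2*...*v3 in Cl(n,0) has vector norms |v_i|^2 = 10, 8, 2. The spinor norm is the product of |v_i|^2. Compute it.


Spinor norm N(V) = |v1|^2 * |v2|^2 * ... * |v3|^2
= 10 * 8 * 2
Running product: 10, 80, 160
N(V) = 160


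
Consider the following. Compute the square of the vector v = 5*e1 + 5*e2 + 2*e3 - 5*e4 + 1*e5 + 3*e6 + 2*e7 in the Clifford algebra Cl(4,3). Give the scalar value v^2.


v^2 = sum of c_i^2 * e_i^2
Positive signature terms (e_i^2 = +1): 5^2 + 5^2 + 2^2 + (-5)^2 = 79
Negative signature terms (e_j^2 = -1): 1^2 + 3^2 + 2^2 = 14
v^2 = 79 - 14 = 65


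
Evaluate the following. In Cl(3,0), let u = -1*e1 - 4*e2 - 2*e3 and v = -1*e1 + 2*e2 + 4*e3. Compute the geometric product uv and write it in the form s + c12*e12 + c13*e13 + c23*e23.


In Cl(3,0): e_i^2 = 1, e_ie_j = -e_je_i for i != j.
Scalar part = u . v = (-1)*(-1) + (-4)*2 + (-2)*4
= 1 + (-8) + (-8) = -15
e12 coeff = (-1)*2 - (-4)*(-1) = -2 - 4 = -6
e13 coeff = (-1)*4 - (-2)*(-1) = -4 - 2 = -6
e23 coeff = (-4)*4 - (-2)*2 = -16 - (-4) = -12
uv = -15 - 6*e12 - 6*e13 - 12*e23


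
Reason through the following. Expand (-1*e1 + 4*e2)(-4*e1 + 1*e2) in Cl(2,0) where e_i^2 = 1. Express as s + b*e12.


Expand: (-1*e1 + 4*e2)(-4*e1 + 1*e2)
= (-1)*(-4)*e1e1 + (-1)*1*e1e2 + 4*(-4)*e2e1 + 4*1*e2e2
Using e1^2 = e2^2 = 1, e2e1 = -e1e2:
Scalar part s = (-1)*(-4) + 4*1 = 4 + 4 = 8
Bivector part b = (-1)*1 - 4*(-4) = -1 - (-16) = 15
uv = 8 + 15*e12


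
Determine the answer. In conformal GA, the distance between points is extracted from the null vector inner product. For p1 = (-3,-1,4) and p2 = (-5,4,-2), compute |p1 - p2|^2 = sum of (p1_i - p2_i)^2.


p1 - p2 = (2, -5, 6)
|p1 - p2|^2 = 2^2 + (-5)^2 + 6^2
= 4 + 25 + 36
= 65


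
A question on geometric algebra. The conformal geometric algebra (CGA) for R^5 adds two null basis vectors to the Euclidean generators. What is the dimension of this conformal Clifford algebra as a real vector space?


The conformal model of R^5 uses Cl(6,1): the 5 Euclidean generators plus two extra orthogonal generators e+ (e+^2 = +1) and e- (e-^2 = -1), from which the null vectors e0, einf are built.
Number of generators m = 5 + 2 = 7.
dim Cl(p,q) = 2^m = 2^7 = 128


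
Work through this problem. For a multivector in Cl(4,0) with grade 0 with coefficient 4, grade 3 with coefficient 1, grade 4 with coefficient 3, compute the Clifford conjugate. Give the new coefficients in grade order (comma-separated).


Clifford conjugate sign for grade k: (-1)^(k(k+1)/2)
Grade 0: (-1)^(0*1/2) = (-1)^0 = 1, coeff 4 -> 4
Grade 3: (-1)^(3*4/2) = (-1)^6 = 1, coeff 1 -> 1
Grade 4: (-1)^(4*5/2) = (-1)^10 = 1, coeff 3 -> 3
Conjugated coefficients: 4, 1, 3


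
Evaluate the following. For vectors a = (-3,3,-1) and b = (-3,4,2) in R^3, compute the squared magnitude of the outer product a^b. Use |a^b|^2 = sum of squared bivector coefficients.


a wedge b = (a1*b2 - a2*b1)*e12 + (a1*b3 - a3*b1)*e13 + (a2*b3 - a3*b2)*e23
e12 coeff: (-3)*4 - 3*(-3) = -12 - (-9) = -3
e13 coeff: (-3)*2 - (-1)*(-3) = -6 - 3 = -9
e23 coeff: 3*2 - (-1)*4 = 6 - (-4) = 10
|a wedge b|^2 = (-3)^2 + (-9)^2 + 10^2
= 9 + 81 + 100
= 190


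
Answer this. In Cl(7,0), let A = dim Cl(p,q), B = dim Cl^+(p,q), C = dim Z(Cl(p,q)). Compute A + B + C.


n = 7 + 0 = 7
Total dim = 2^7 = 128
Even subalgebra dim = 2^6 = 64
n is odd, so center dim = 2
Sum = 128 + 64 + 2 = 194


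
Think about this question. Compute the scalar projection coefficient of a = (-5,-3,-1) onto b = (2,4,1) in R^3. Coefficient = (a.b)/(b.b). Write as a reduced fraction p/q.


Projection coefficient = (a . b) / (b . b)
a . b = (-5)*2 + (-3)*4 + (-1)*1
= -10 + (-12) + (-1) = -23
b . b = 2^2 + 4^2 + 1^2
= 4 + 16 + 1 = 21
Coefficient = -23/21
In lowest terms: -23/21


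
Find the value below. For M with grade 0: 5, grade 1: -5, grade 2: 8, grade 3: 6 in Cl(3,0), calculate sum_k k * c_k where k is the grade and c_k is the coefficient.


Grade-weighted sum = sum of grade_k * coefficient_k
0*5 = 0
1*(-5) = -5
2*8 = 16
3*6 = 18
Total = 0 + (-5) + 16 + 18 = 29


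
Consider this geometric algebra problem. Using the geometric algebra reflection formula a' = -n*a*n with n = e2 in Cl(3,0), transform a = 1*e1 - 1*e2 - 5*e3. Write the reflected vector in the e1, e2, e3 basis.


Reflection formula: a' = -n*a*n, with n = e2 (unit vector, n^2 = 1).
For reflection through hyperplane perp to e2:
The component along e2 flips sign, others stay.
a = (1, -1, -5)
a' = (1, 1, -5)
a' = 1*e1 + 1*e2 - 5*e3


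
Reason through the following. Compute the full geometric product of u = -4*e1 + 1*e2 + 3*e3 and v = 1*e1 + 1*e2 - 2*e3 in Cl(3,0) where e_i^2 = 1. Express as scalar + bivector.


In Cl(3,0): e_i^2 = 1, e_ie_j = -e_je_i for i != j.
Scalar part = u . v = (-4)*1 + 1*1 + 3*(-2)
= -4 + 1 + (-6) = -9
e12 coeff = (-4)*1 - 1*1 = -4 - 1 = -5
e13 coeff = (-4)*(-2) - 3*1 = 8 - 3 = 5
e23 coeff = 1*(-2) - 3*1 = -2 - 3 = -5
uv = -9 - 5*e12 + 5*e13 - 5*e23


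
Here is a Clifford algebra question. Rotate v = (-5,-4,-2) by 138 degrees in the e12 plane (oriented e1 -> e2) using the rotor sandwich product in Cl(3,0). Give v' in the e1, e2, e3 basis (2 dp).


Rotor R = cos(69deg) - sin(69deg)*e12
Rotation angle theta = 2 * 69 = 138 degrees in the e12 plane (e1 -> e2).
The component perpendicular to the plane (e3) is invariant: v'_3 = v3 = -2.00
cos(138deg) = -0.7431, sin(138deg) = 0.6691
v'_1 = v1*cos(theta) - v2*sin(theta) = -5*(-0.7431) - (-4)*0.6691 = 6.39
v'_2 = v1*sin(theta) + v2*cos(theta) = -5*0.6691 + (-4)*(-0.7431) = -0.37
v' = 6.39*e1 - 0.37*e2 - 2.00*e3


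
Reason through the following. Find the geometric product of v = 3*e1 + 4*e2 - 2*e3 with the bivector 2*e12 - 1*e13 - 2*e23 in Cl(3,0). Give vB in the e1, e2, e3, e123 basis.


vB has grade-1 (vector) and grade-3 (trivector) parts: vB = (v _| B) + (v ^ B).
Vector part <vB>_1:
  e1: -v2*b12 - v3*b13 = -(4)*(2) - (-2)*(-1) = -10
  e2: v1*b12 - v3*b23 = (3)*(2) - (-2)*(-2) = 2
  e3: v1*b13 + v2*b23 = (3)*(-1) + (4)*(-2) = -11
Trivector part <vB>_3:
  e123: v1*b23 - v2*b13 + v3*b12 = (3)*(-2) - (4)*(-1) + (-2)*(2) = -6
vB = -10*e1 + 2*e2 - 11*e3 - 6*e123


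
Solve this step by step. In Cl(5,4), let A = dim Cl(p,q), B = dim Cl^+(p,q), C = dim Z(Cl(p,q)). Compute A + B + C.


n = 5 + 4 = 9
Total dim = 2^9 = 512
Even subalgebra dim = 2^8 = 256
n is odd, so center dim = 2
Sum = 512 + 256 + 2 = 770


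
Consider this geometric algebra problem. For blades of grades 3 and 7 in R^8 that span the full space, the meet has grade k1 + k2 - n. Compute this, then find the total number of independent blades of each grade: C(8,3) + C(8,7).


Meet grade = grade(A) + grade(B) - n
= 3 + 7 - 8 = 2
C(8,3) = 56
C(8,7) = 8
dim_A + dim_B = 56 + 8 = 64


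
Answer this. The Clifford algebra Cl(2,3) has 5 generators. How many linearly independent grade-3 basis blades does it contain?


Number of grade-k basis blades in Cl(p,q) with n = p + q is C(n, k).
n = 2 + 3 = 5
C(5, 3) = 5! / (3! * 2!)
= 120 / (6 * 2)
= 10


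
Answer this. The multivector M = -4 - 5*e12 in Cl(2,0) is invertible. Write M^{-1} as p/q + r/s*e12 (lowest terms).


M = -4 - 5*e12, where e12^2 = -1.
Since M commutes with its reverse ~M = a - b*e12, M * ~M = a^2 - b^2*e12^2 = a^2 + b^2.
So M^{-1} = ~M / (a^2 + b^2) = (a - b*e12)/(a^2 + b^2).
a^2 + b^2 = 16 + 25 = 41
Scalar part = -4/41 = -4/41
Bivector coeff = 5/41 = 5/41
M^{-1} = -4/41 + 5/41*e12


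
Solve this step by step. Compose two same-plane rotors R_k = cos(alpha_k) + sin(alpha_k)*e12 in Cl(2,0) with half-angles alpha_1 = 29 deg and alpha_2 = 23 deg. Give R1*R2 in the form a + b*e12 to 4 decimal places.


Same-plane rotors commute and their half-angles add:
R1*R2 = cos(a1 + a2) + sin(a1 + a2)*e12.
a1 + a2 = 29 + 23 = 52 deg
cos(52 deg) = 0.6157
sin(52 deg) = 0.7880
R1*R2 = 0.6157 + 0.7880*e12


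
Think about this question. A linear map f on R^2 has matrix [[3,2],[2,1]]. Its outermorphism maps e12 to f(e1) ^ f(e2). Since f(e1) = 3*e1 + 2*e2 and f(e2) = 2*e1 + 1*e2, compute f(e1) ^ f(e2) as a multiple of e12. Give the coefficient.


The outermorphism of a linear map f sends e1^e2 to f(e1)^f(e2).
f(e1) = 3*e1 + 2*e2
f(e2) = 2*e1 + 1*e2
f(e1) ^ f(e2) = (3*e1 + 2*e2) ^ (2*e1 + 1*e2)
= 3*1*e12 + 2*2*e21
= (3 - 4)*e12
= -1*e12
Coefficient = -1


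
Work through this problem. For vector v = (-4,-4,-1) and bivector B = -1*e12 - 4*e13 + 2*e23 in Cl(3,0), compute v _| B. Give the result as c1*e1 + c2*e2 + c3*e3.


Left contraction v _| B = <vB>_1 (grade-1 part of the geometric product vB).
Using e1_|e12 = e2, e2_|e12 = -e1, e1_|e13 = e3, e3_|e13 = -e1, e2_|e23 = e3, e3_|e23 = -e2:
e1 coeff: -v2*b12 - v3*b13 = -(-4)*(-1) - (-1)*(-4) = -8
e2 coeff: v1*b12 - v3*b23 = (-4)*(-1) - (-1)*(2) = 6
e3 coeff: v1*b13 + v2*b23 = (-4)*(-4) + (-4)*(2) = 8
v _| B = -8*e1 + 6*e2 + 8*e3


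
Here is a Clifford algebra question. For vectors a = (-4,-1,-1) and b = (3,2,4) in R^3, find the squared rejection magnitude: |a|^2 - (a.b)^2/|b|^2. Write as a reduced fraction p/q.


|a|^2 = (-4)^2 + (-1)^2 + (-1)^2 = 18
|b|^2 = 3^2 + 2^2 + 4^2 = 29
a . b = (-4)*3 + (-1)*2 + (-1)*4 = -18
(a.b)^2 = (-18)^2 = 324
|rej|^2 = 18 - 324/29
= (522 - 324)/29
= 198/29
In lowest terms: 198/29


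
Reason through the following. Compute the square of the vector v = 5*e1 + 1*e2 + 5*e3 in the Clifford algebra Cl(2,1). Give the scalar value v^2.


v^2 = sum of c_i^2 * e_i^2
Positive signature terms (e_i^2 = +1): 5^2 + 1^2 = 26
Negative signature terms (e_j^2 = -1): 5^2 = 25
v^2 = 26 - 25 = 1


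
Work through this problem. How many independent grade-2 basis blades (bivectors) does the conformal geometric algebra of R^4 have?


The conformal model of R^4 uses Cl(5,1) with m = 4 + 2 = 6 generators.
Number of grade-2 blades = C(m, 2) = C(6, 2)
= 6*5/2 = 15


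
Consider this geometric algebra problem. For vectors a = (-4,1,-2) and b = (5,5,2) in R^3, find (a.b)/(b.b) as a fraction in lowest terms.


Projection coefficient = (a . b) / (b . b)
a . b = (-4)*5 + 1*5 + (-2)*2
= -20 + 5 + (-4) = -19
b . b = 5^2 + 5^2 + 2^2
= 25 + 25 + 4 = 54
Coefficient = -19/54
In lowest terms: -19/54


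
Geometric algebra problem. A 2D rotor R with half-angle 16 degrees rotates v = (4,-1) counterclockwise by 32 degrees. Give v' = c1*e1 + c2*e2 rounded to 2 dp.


Rotor R = cos(16deg) - sin(16deg)*e12
Rotation angle theta = 2 * 16 = 32 degrees
v' = R*v*~R rotates v by theta.
cos(32deg) = 0.8480, sin(32deg) = 0.5299
v'_1 = 4*cos(32deg) - (-1)*sin(32deg)
= 4*0.8480 - (-1)*0.5299
= 3.92
v'_2 = 4*sin(32deg) + (-1)*cos(32deg)
= 4*0.5299 + (-1)*0.8480
= 1.27
v' = 3.92*e1 + 1.27*e2


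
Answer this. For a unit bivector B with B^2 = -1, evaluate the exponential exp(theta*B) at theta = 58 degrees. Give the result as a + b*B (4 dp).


For a unit bivector B with B^2 = -1, the exponential series gives
e^(theta*B) = cos(theta) + sin(theta)*B (the GA analogue of Euler's formula).
theta = 58 degrees = 1.012291 rad
cos(58 deg) = 0.5299
sin(58 deg) = 0.8480
exp(theta*B) = 0.5299 + 0.8480*B


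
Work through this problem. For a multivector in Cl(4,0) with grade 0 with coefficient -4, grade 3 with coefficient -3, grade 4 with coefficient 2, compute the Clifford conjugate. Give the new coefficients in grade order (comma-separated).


Clifford conjugate sign for grade k: (-1)^(k(k+1)/2)
Grade 0: (-1)^(0*1/2) = (-1)^0 = 1, coeff -4 -> -4
Grade 3: (-1)^(3*4/2) = (-1)^6 = 1, coeff -3 -> -3
Grade 4: (-1)^(4*5/2) = (-1)^10 = 1, coeff 2 -> 2
Conjugated coefficients: -4, -3, 2


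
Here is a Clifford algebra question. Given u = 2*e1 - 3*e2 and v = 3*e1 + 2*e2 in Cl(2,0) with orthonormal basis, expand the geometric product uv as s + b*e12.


Expand: (2*e1 - 3*e2)(3*e1 + 2*e2)
= 2*3*e1e1 + 2*2*e1e2 + (-3)*3*e2e1 + (-3)*2*e2e2
Using e1^2 = e2^2 = 1, e2e1 = -e1e2:
Scalar part s = 2*3 + (-3)*2 = 6 + (-6) = 0
Bivector part b = 2*2 - (-3)*3 = 4 - (-9) = 13
uv = 0 + 13*e12


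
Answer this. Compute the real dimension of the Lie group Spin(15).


Spin(n) double-covers SO(n); both have Lie algebra so(n) of dimension n(n-1)/2.
n = 15
n(n-1) = 15 * 14 = 210
dim Spin(15) = 210/2 = 105


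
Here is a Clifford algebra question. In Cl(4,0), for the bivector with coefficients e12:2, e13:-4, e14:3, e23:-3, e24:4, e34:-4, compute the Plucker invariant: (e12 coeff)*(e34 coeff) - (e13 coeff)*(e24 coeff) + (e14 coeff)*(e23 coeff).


Plucker relation: af - be + cd
a*f = 2*(-4) = -8
b*e = (-4)*4 = -16
c*d = 3*(-3) = -9
af - be + cd = -8 - (-16) + (-9)
= -1


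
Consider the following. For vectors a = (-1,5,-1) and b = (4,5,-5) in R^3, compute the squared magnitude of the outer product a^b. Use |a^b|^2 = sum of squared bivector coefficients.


a wedge b = (a1*b2 - a2*b1)*e12 + (a1*b3 - a3*b1)*e13 + (a2*b3 - a3*b2)*e23
e12 coeff: (-1)*5 - 5*4 = -5 - 20 = -25
e13 coeff: (-1)*(-5) - (-1)*4 = 5 - (-4) = 9
e23 coeff: 5*(-5) - (-1)*5 = -25 - (-5) = -20
|a wedge b|^2 = (-25)^2 + 9^2 + (-20)^2
= 625 + 81 + 400
= 1106


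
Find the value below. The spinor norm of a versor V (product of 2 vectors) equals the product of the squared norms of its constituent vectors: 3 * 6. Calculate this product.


Spinor norm N(V) = |v1|^2 * |v2|^2 * ... * |v2|^2
= 3 * 6
Running product: 3, 18
N(V) = 18


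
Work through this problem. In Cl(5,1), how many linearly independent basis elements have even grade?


Even subalgebra dimension = 2^(n-1)
n = 5 + 1 = 6
2^(6 - 1) = 2^5 = 32
Verification: sum of C(6,k) for even k = 1 + 15 + 15 + 1 = 32
Result = 32


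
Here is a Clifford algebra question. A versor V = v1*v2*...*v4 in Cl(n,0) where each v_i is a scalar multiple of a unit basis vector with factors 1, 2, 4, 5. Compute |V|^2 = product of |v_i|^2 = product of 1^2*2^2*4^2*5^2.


Each vector v_i has |v_i|^2 = s_i^2
Squared scales: 1^2 = 1, 2^2 = 4, 4^2 = 16, 5^2 = 25
|V|^2 = 1 * 4 * 16 * 25
= 1600


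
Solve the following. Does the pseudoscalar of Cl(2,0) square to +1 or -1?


The pseudoscalar I = e1...e_n (product of all n generators) of Cl(p,q) satisfies I^2 = (-1)^(q + n(n-1)/2).
p = 2, q = 0, n = p + q = 2
n(n-1)/2 = 2 * 1 / 2 = 1
Exponent = q + n(n-1)/2 = 0 + 1 = 1
I^2 = (-1)^1 = -1


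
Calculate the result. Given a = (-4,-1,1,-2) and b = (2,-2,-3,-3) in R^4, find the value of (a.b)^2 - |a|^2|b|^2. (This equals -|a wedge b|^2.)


a . b = (-4)*2 + (-1)*(-2) + 1*(-3) + (-2)*(-3)
= -8 + 2 + (-3) + 6 = -3
|a|^2 = (-4)^2 + (-1)^2 + 1^2 + (-2)^2 = 22
|b|^2 = 2^2 + (-2)^2 + (-3)^2 + (-3)^2 = 26
(a.b)^2 = (-3)^2 = 9
|a|^2 * |b|^2 = 22 * 26 = 572
Result = 9 - 572 = -563


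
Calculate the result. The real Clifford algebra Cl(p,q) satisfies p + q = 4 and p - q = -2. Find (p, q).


We need p + q = 4 and p - q = -2.
Adding: 2p = 4 + (-2) = 2, so p = 1.
Then q = 4 - 1 = 3.
(p, q) = (1, 3)


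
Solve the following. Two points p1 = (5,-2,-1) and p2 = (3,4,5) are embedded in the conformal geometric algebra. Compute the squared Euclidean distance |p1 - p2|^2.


p1 - p2 = (2, -6, -6)
|p1 - p2|^2 = 2^2 + (-6)^2 + (-6)^2
= 4 + 36 + 36
= 76


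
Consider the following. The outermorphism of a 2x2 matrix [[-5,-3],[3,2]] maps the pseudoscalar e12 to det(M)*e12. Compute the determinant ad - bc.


The outermorphism of a linear map f sends e1^e2 to f(e1)^f(e2).
f(e1) = -5*e1 + 3*e2
f(e2) = -3*e1 + 2*e2
f(e1) ^ f(e2) = (-5*e1 + 3*e2) ^ (-3*e1 + 2*e2)
= (-5)*2*e12 + 3*(-3)*e21
= (-10 - (-9))*e12
= -1*e12
Coefficient = -1


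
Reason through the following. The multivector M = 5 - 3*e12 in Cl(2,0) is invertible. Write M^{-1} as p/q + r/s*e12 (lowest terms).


M = 5 - 3*e12, where e12^2 = -1.
Since M commutes with its reverse ~M = a - b*e12, M * ~M = a^2 - b^2*e12^2 = a^2 + b^2.
So M^{-1} = ~M / (a^2 + b^2) = (a - b*e12)/(a^2 + b^2).
a^2 + b^2 = 25 + 9 = 34
Scalar part = 5/34 = 5/34
Bivector coeff = 3/34 = 3/34
M^{-1} = 5/34 + 3/34*e12


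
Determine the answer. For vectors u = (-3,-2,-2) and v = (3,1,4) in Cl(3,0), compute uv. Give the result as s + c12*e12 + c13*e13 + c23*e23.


In Cl(3,0): e_i^2 = 1, e_ie_j = -e_je_i for i != j.
Scalar part = u . v = (-3)*3 + (-2)*1 + (-2)*4
= -9 + (-2) + (-8) = -19
e12 coeff = (-3)*1 - (-2)*3 = -3 - (-6) = 3
e13 coeff = (-3)*4 - (-2)*3 = -12 - (-6) = -6
e23 coeff = (-2)*4 - (-2)*1 = -8 - (-2) = -6
uv = -19 + 3*e12 - 6*e13 - 6*e23


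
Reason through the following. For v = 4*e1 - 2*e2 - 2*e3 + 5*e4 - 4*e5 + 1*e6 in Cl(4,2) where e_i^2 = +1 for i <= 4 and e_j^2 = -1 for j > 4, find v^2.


v^2 = sum of c_i^2 * e_i^2
Positive signature terms (e_i^2 = +1): 4^2 + (-2)^2 + (-2)^2 + 5^2 = 49
Negative signature terms (e_j^2 = -1): (-4)^2 + 1^2 = 17
v^2 = 49 - 17 = 32


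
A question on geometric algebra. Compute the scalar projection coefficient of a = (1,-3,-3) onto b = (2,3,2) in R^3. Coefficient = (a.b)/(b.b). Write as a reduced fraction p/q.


Projection coefficient = (a . b) / (b . b)
a . b = 1*2 + (-3)*3 + (-3)*2
= 2 + (-9) + (-6) = -13
b . b = 2^2 + 3^2 + 2^2
= 4 + 9 + 4 = 17
Coefficient = -13/17
In lowest terms: -13/17


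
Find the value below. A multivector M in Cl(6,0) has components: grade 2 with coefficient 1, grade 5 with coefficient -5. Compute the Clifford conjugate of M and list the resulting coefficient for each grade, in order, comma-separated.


Clifford conjugate sign for grade k: (-1)^(k(k+1)/2)
Grade 2: (-1)^(2*3/2) = (-1)^3 = -1, coeff 1 -> -1
Grade 5: (-1)^(5*6/2) = (-1)^15 = -1, coeff -5 -> 5
Conjugated coefficients: -1, 5


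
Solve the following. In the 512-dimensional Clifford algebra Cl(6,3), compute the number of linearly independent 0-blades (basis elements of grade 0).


Number of grade-k basis blades in Cl(p,q) with n = p + q is C(n, k).
n = 6 + 3 = 9
C(9, 0) = 9! / (0! * 9!)
= 362880 / (1 * 362880)
= 1


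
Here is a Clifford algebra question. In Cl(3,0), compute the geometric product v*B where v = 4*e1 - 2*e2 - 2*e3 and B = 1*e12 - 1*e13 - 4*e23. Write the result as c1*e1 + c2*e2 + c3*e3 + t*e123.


vB has grade-1 (vector) and grade-3 (trivector) parts: vB = (v _| B) + (v ^ B).
Vector part <vB>_1:
  e1: -v2*b12 - v3*b13 = -(-2)*(1) - (-2)*(-1) = 0
  e2: v1*b12 - v3*b23 = (4)*(1) - (-2)*(-4) = -4
  e3: v1*b13 + v2*b23 = (4)*(-1) + (-2)*(-4) = 4
Trivector part <vB>_3:
  e123: v1*b23 - v2*b13 + v3*b12 = (4)*(-4) - (-2)*(-1) + (-2)*(1) = -20
vB = 0*e1 - 4*e2 + 4*e3 - 20*e123


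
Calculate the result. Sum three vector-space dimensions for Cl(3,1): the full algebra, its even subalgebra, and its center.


n = 3 + 1 = 4
Total dim = 2^4 = 16
Even subalgebra dim = 2^3 = 8
n is even, so center dim = 1
Sum = 16 + 8 + 1 = 25


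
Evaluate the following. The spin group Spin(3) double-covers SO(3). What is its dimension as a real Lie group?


Spin(n) double-covers SO(n); both have Lie algebra so(n) of dimension n(n-1)/2.
n = 3
n(n-1) = 3 * 2 = 6
dim Spin(3) = 6/2 = 3


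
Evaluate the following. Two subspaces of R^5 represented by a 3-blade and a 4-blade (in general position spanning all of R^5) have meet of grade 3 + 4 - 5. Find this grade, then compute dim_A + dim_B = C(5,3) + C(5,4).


Meet grade = grade(A) + grade(B) - n
= 3 + 4 - 5 = 2
C(5,3) = 10
C(5,4) = 5
dim_A + dim_B = 10 + 5 = 15


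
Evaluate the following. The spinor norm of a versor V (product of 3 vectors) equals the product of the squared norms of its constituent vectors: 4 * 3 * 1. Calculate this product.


Spinor norm N(V) = |v1|^2 * |v2|^2 * ... * |v3|^2
= 4 * 3 * 1
Running product: 4, 12, 12
N(V) = 12


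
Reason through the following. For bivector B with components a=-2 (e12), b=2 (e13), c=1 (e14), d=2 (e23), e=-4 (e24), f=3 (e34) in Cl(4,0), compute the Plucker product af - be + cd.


Plucker relation: af - be + cd
a*f = (-2)*3 = -6
b*e = 2*(-4) = -8
c*d = 1*2 = 2
af - be + cd = -6 - (-8) + 2
= 4


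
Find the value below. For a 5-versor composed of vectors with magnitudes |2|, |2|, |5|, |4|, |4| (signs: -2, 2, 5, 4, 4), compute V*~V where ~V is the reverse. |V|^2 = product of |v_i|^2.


Each vector v_i has |v_i|^2 = s_i^2
Squared scales: (-2)^2 = 4, 2^2 = 4, 5^2 = 25, 4^2 = 16, 4^2 = 16
|V|^2 = 4 * 4 * 25 * 16 * 16
= 102400


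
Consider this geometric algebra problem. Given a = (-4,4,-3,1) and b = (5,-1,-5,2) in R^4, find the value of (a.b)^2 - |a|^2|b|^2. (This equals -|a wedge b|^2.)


a . b = (-4)*5 + 4*(-1) + (-3)*(-5) + 1*2
= -20 + (-4) + 15 + 2 = -7
|a|^2 = (-4)^2 + 4^2 + (-3)^2 + 1^2 = 42
|b|^2 = 5^2 + (-1)^2 + (-5)^2 + 2^2 = 55
(a.b)^2 = (-7)^2 = 49
|a|^2 * |b|^2 = 42 * 55 = 2310
Result = 49 - 2310 = -2261


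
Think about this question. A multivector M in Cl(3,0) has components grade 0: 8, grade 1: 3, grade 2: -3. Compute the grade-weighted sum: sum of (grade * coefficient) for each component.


Grade-weighted sum = sum of grade_k * coefficient_k
0*8 = 0
1*3 = 3
2*(-3) = -6
Total = 0 + 3 + (-6) = -3


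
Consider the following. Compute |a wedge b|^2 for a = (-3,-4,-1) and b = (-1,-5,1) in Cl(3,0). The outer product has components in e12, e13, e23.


a wedge b = (a1*b2 - a2*b1)*e12 + (a1*b3 - a3*b1)*e13 + (a2*b3 - a3*b2)*e23
e12 coeff: (-3)*(-5) - (-4)*(-1) = 15 - 4 = 11
e13 coeff: (-3)*1 - (-1)*(-1) = -3 - 1 = -4
e23 coeff: (-4)*1 - (-1)*(-5) = -4 - 5 = -9
|a wedge b|^2 = 11^2 + (-4)^2 + (-9)^2
= 121 + 16 + 81
= 218


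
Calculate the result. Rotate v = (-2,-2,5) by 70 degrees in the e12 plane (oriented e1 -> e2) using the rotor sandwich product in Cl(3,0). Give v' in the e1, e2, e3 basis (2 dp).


Rotor R = cos(35deg) - sin(35deg)*e12
Rotation angle theta = 2 * 35 = 70 degrees in the e12 plane (e1 -> e2).
The component perpendicular to the plane (e3) is invariant: v'_3 = v3 = 5.00
cos(70deg) = 0.3420, sin(70deg) = 0.9397
v'_1 = v1*cos(theta) - v2*sin(theta) = -2*0.3420 - (-2)*0.9397 = 1.20
v'_2 = v1*sin(theta) + v2*cos(theta) = -2*0.9397 + (-2)*0.3420 = -2.56
v' = 1.20*e1 - 2.56*e2 + 5.00*e3


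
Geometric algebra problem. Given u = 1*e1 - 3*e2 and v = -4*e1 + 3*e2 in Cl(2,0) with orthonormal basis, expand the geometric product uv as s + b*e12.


Expand: (1*e1 - 3*e2)(-4*e1 + 3*e2)
= 1*(-4)*e1e1 + 1*3*e1e2 + (-3)*(-4)*e2e1 + (-3)*3*e2e2
Using e1^2 = e2^2 = 1, e2e1 = -e1e2:
Scalar part s = 1*(-4) + (-3)*3 = -4 + (-9) = -13
Bivector part b = 1*3 - (-3)*(-4) = 3 - 12 = -9
uv = -13 - 9*e12


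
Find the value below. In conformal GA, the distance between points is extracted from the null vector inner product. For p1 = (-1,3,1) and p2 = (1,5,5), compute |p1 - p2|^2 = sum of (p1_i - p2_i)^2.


p1 - p2 = (-2, -2, -4)
|p1 - p2|^2 = (-2)^2 + (-2)^2 + (-4)^2
= 4 + 4 + 16
= 24
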